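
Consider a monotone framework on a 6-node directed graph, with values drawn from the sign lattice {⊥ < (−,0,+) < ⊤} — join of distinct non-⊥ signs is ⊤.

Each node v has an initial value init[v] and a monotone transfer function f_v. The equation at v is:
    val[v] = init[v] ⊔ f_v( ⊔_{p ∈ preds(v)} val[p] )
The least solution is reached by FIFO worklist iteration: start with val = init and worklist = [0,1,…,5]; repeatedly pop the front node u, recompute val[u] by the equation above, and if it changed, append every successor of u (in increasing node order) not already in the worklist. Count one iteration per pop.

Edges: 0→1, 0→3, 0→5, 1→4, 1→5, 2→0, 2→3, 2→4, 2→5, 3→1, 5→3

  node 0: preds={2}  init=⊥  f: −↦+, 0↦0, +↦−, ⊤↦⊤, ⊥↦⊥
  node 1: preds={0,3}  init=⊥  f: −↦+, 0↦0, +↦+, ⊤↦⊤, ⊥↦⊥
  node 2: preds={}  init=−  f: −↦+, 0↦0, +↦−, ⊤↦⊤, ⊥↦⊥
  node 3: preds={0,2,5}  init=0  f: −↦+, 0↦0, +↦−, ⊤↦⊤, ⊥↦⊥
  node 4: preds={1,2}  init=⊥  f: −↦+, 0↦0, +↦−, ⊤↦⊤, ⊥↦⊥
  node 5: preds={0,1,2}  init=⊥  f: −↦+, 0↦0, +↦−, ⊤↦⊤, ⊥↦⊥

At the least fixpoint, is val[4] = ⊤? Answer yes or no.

yes

Worklist (8 pops):
  #1 pop 0: in=− → + (was ⊥); enqueue []
  #2 pop 1: in=⊤ → ⊤ (was ⊥); enqueue []
  #3 pop 2: in=⊥ → − (no change)
  #4 pop 3: in=⊤ → ⊤ (was 0); enqueue [1]
  #5 pop 4: in=⊤ → ⊤ (was ⊥); enqueue []
  #6 pop 5: in=⊤ → ⊤ (was ⊥); enqueue [3]
  #7 pop 1: in=⊤ → ⊤ (no change)
  #8 pop 3: in=⊤ → ⊤ (no change)

Fixpoint:
  val[0] = +
  val[1] = ⊤
  val[2] = −
  val[3] = ⊤
  val[4] = ⊤
  val[5] = ⊤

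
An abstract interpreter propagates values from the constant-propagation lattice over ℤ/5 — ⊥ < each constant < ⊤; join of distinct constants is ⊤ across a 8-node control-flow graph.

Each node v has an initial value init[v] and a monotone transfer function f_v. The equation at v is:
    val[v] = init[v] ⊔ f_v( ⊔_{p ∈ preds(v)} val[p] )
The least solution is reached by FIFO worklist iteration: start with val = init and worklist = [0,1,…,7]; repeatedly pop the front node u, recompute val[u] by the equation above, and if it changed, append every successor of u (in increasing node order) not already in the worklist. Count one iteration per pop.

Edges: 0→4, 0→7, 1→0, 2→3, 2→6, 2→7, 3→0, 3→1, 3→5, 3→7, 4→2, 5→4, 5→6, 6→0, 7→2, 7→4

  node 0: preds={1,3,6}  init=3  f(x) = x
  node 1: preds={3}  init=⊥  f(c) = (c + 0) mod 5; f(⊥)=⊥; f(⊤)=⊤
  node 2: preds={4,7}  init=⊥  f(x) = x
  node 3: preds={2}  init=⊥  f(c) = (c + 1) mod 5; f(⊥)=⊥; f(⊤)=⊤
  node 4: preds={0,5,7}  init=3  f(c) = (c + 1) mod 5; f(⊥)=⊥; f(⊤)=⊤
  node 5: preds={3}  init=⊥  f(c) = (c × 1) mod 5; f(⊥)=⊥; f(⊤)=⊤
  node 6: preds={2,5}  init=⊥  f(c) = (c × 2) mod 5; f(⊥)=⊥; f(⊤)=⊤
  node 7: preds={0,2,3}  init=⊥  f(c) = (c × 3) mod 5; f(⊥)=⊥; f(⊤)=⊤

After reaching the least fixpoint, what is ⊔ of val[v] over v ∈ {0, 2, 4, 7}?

⊤

Trace (23 dequeues):
  [1] u=0 | in ⊥ | out 3 | ==
  [2] u=1 | in ⊥ | out ⊥ | ==
  [3] u=2 | in 3 | out 3 | prev ⊥ | push {}
  [4] u=3 | in 3 | out 4 | prev ⊥ | push {0,1}
  [5] u=4 | in 3 | out ⊤ | prev 3 | push {2}
  [6] u=5 | in 4 | out 4 | prev ⊥ | push {4}
  [7] u=6 | in ⊤ | out ⊤ | prev ⊥ | push {}
  [8] u=7 | in ⊤ | out ⊤ | prev ⊥ | push {}
  [9] u=0 | in ⊤ | out ⊤ | prev 3 | push {7}
  [10] u=1 | in 4 | out 4 | prev ⊥ | push {0}
  [11] u=2 | in ⊤ | out ⊤ | prev 3 | push {3,6}
  [12] u=4 | in ⊤ | out ⊤ | ==
  [13] u=7 | in ⊤ | out ⊤ | ==
  [14] u=0 | in ⊤ | out ⊤ | ==
  [15] u=3 | in ⊤ | out ⊤ | prev 4 | push {0,1,5,7}
  [16] u=6 | in ⊤ | out ⊤ | ==
  [17] u=0 | in ⊤ | out ⊤ | ==
  [18] u=1 | in ⊤ | out ⊤ | prev 4 | push {0}
  [19] u=5 | in ⊤ | out ⊤ | prev 4 | push {4,6}
  [20] u=7 | in ⊤ | out ⊤ | ==
  [21] u=0 | in ⊤ | out ⊤ | ==
  [22] u=4 | in ⊤ | out ⊤ | ==
  [23] u=6 | in ⊤ | out ⊤ | ==

Converged values:
  [0] ⊤
  [1] ⊤
  [2] ⊤
  [3] ⊤
  [4] ⊤
  [5] ⊤
  [6] ⊤
  [7] ⊤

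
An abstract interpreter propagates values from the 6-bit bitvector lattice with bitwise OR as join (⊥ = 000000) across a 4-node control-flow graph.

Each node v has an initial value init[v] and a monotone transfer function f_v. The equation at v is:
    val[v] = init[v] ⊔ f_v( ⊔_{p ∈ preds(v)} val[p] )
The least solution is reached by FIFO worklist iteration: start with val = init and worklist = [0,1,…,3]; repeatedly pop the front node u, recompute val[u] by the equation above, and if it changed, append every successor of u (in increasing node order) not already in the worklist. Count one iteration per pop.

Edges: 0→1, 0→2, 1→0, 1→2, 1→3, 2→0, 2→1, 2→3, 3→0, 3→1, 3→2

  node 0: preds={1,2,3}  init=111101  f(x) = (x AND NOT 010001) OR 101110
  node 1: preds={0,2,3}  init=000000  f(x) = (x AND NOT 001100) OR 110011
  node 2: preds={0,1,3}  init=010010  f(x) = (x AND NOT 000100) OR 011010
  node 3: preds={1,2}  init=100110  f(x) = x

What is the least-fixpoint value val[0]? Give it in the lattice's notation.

111111

Trace (7 dequeues):
  [1] u=0 | in 110110 | out 111111 | prev 111101 | push {}
  [2] u=1 | in 111111 | out 110011 | prev 000000 | push {0}
  [3] u=2 | in 111111 | out 111011 | prev 010010 | push {1}
  [4] u=3 | in 111011 | out 111111 | prev 100110 | push {2}
  [5] u=0 | in 111111 | out 111111 | ==
  [6] u=1 | in 111111 | out 110011 | ==
  [7] u=2 | in 111111 | out 111011 | ==

Converged values:
  [0] 111111
  [1] 110011
  [2] 111011
  [3] 111111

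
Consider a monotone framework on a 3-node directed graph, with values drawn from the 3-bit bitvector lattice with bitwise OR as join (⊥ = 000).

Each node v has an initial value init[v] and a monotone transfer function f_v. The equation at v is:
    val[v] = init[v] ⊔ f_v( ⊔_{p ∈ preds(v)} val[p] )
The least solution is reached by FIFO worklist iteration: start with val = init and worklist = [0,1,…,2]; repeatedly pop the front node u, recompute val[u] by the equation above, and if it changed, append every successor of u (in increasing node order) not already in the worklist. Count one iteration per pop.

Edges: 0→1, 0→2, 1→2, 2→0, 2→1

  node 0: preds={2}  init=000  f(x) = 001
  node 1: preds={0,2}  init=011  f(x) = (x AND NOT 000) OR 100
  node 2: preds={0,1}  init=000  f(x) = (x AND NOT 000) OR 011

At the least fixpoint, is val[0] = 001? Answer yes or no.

yes

Trace (5 dequeues):
  [1] u=0 | in 000 | out 001 | prev 000 | push {}
  [2] u=1 | in 001 | out 111 | prev 011 | push {}
  [3] u=2 | in 111 | out 111 | prev 000 | push {0,1}
  [4] u=0 | in 111 | out 001 | ==
  [5] u=1 | in 111 | out 111 | ==

Converged values:
  [0] 001
  [1] 111
  [2] 111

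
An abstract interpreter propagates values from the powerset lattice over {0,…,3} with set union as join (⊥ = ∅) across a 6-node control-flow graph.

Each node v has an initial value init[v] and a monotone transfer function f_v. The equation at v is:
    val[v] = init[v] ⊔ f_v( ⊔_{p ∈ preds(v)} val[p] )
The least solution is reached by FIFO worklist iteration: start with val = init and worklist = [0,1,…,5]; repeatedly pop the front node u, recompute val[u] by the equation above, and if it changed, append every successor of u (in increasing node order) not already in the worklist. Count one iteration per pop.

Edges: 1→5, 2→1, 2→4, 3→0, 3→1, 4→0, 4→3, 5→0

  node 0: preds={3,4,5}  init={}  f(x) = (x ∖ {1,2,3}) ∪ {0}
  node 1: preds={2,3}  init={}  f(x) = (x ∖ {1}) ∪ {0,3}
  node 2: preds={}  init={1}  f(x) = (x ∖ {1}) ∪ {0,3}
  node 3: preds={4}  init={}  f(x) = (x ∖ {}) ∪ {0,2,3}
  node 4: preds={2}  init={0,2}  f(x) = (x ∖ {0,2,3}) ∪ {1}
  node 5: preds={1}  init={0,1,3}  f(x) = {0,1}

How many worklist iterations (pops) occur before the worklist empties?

12

Worklist (12 pops):
  #1 pop 0: in={0,1,2,3} → {0} (was {}); enqueue []
  #2 pop 1: in={1} → {0,3} (was {}); enqueue []
  #3 pop 2: in={} → {0,1,3} (was {1}); enqueue [1]
  #4 pop 3: in={0,2} → {0,2,3} (was {}); enqueue [0]
  #5 pop 4: in={0,1,3} → {0,1,2} (was {0,2}); enqueue [3]
  #6 pop 5: in={0,3} → {0,1,3} (no change)
  #7 pop 1: in={0,1,2,3} → {0,2,3} (was {0,3}); enqueue [5]
  #8 pop 0: in={0,1,2,3} → {0} (no change)
  #9 pop 3: in={0,1,2} → {0,1,2,3} (was {0,2,3}); enqueue [0,1]
  #10 pop 5: in={0,2,3} → {0,1,3} (no change)
  #11 pop 0: in={0,1,2,3} → {0} (no change)
  #12 pop 1: in={0,1,2,3} → {0,2,3} (no change)

Fixpoint:
  val[0] = {0}
  val[1] = {0,2,3}
  val[2] = {0,1,3}
  val[3] = {0,1,2,3}
  val[4] = {0,1,2}
  val[5] = {0,1,3}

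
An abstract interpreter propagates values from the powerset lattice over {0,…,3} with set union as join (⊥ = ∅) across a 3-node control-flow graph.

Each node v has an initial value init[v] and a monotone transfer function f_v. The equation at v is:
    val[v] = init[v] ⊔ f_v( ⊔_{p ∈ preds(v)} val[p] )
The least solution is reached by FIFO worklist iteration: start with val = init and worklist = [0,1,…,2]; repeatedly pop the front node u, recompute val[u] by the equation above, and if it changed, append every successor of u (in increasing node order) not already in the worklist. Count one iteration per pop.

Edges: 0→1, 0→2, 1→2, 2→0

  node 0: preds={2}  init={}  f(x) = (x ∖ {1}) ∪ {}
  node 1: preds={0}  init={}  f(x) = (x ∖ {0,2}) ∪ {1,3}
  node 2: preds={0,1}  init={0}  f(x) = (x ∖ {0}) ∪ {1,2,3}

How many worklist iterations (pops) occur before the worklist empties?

6

Worklist (6 pops):
  #1 pop 0: in={0} → {0} (was {}); enqueue []
  #2 pop 1: in={0} → {1,3} (was {}); enqueue []
  #3 pop 2: in={0,1,3} → {0,1,2,3} (was {0}); enqueue [0]
  #4 pop 0: in={0,1,2,3} → {0,2,3} (was {0}); enqueue [1,2]
  #5 pop 1: in={0,2,3} → {1,3} (no change)
  #6 pop 2: in={0,1,2,3} → {0,1,2,3} (no change)

Fixpoint:
  val[0] = {0,2,3}
  val[1] = {1,3}
  val[2] = {0,1,2,3}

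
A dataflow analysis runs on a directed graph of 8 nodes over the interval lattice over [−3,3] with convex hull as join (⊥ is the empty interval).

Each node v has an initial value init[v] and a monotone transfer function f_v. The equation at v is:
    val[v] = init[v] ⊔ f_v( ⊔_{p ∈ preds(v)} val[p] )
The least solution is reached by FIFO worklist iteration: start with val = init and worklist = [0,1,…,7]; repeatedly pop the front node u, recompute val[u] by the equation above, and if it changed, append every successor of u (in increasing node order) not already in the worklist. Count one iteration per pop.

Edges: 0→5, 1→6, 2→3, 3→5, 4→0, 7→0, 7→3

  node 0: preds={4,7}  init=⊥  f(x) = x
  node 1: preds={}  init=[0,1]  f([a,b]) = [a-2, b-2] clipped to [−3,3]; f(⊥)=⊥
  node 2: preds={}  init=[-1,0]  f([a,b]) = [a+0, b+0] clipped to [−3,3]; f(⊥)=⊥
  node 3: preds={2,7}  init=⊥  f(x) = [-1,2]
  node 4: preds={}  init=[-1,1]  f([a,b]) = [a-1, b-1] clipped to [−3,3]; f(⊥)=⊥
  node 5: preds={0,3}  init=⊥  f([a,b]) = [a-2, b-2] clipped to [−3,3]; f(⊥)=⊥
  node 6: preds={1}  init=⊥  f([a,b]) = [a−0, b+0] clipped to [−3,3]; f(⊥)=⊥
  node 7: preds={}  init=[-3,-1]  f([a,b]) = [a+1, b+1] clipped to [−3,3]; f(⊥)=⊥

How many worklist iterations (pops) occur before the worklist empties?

Iteration log — 8 steps:
  step 1. node 0  ⊔preds=[-3,1]  new=[-3,1]  old=⊥  +wl: 
  step 2. node 1  ⊔preds=⊥  new=[0,1]  stable
  step 3. node 2  ⊔preds=⊥  new=[-1,0]  stable
  step 4. node 3  ⊔preds=[-3,0]  new=[-1,2]  old=⊥  +wl: 
  step 5. node 4  ⊔preds=⊥  new=[-1,1]  stable
  step 6. node 5  ⊔preds=[-3,2]  new=[-3,0]  old=⊥  +wl: 
  step 7. node 6  ⊔preds=[0,1]  new=[0,1]  old=⊥  +wl: 
  step 8. node 7  ⊔preds=⊥  new=[-3,-1]  stable

Least fixpoint reached:
  node 0: [-3,1]
  node 1: [0,1]
  node 2: [-1,0]
  node 3: [-1,2]
  node 4: [-1,1]
  node 5: [-3,0]
  node 6: [0,1]
  node 7: [-3,-1]

8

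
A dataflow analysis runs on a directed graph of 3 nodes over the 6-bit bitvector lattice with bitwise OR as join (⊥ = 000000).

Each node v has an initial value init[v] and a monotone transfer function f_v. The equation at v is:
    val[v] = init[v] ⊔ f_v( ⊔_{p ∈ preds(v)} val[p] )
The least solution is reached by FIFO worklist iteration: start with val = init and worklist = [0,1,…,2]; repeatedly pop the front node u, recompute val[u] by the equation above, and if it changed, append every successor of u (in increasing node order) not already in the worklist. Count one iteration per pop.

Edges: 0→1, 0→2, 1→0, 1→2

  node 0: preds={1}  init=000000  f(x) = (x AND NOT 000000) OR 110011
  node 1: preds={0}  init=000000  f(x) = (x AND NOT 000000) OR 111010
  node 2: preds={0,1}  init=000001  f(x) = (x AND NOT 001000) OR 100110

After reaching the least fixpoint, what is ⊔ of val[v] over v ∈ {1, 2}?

111111

Worklist (6 pops):
  #1 pop 0: in=000000 → 110011 (was 000000); enqueue []
  #2 pop 1: in=110011 → 111011 (was 000000); enqueue [0]
  #3 pop 2: in=111011 → 110111 (was 000001); enqueue []
  #4 pop 0: in=111011 → 111011 (was 110011); enqueue [1,2]
  #5 pop 1: in=111011 → 111011 (no change)
  #6 pop 2: in=111011 → 110111 (no change)

Fixpoint:
  val[0] = 111011
  val[1] = 111011
  val[2] = 110111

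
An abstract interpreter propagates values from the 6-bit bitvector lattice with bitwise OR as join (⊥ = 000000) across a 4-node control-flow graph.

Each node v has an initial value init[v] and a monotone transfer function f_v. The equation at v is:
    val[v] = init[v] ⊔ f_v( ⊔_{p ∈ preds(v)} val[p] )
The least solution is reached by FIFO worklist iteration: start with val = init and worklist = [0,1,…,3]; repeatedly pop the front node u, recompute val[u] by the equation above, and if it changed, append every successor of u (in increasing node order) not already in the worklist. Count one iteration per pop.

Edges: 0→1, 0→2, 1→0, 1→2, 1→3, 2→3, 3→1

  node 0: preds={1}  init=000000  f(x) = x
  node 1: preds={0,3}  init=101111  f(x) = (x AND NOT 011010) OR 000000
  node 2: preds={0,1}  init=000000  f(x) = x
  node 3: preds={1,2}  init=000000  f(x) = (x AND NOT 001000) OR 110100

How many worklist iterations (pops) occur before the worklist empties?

5

Worklist (5 pops):
  #1 pop 0: in=101111 → 101111 (was 000000); enqueue []
  #2 pop 1: in=101111 → 101111 (no change)
  #3 pop 2: in=101111 → 101111 (was 000000); enqueue []
  #4 pop 3: in=101111 → 110111 (was 000000); enqueue [1]
  #5 pop 1: in=111111 → 101111 (no change)

Fixpoint:
  val[0] = 101111
  val[1] = 101111
  val[2] = 101111
  val[3] = 110111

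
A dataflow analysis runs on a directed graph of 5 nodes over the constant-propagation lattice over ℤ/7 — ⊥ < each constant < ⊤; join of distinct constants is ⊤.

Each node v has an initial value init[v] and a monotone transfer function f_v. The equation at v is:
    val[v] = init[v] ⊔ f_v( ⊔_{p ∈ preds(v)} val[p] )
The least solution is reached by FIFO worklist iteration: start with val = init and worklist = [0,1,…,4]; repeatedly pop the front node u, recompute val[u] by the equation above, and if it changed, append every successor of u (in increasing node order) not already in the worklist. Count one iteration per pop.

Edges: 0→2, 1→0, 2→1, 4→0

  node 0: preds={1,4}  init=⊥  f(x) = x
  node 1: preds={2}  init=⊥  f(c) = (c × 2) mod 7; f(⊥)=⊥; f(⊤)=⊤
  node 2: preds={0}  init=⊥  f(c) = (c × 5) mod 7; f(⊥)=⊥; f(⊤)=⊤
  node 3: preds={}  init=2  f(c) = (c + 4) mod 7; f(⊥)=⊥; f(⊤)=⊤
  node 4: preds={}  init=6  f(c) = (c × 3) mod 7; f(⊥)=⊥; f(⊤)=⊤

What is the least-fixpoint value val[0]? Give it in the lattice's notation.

⊤

Worklist (10 pops):
  #1 pop 0: in=6 → 6 (was ⊥); enqueue []
  #2 pop 1: in=⊥ → ⊥ (no change)
  #3 pop 2: in=6 → 2 (was ⊥); enqueue [1]
  #4 pop 3: in=⊥ → 2 (no change)
  #5 pop 4: in=⊥ → 6 (no change)
  #6 pop 1: in=2 → 4 (was ⊥); enqueue [0]
  #7 pop 0: in=⊤ → ⊤ (was 6); enqueue [2]
  #8 pop 2: in=⊤ → ⊤ (was 2); enqueue [1]
  #9 pop 1: in=⊤ → ⊤ (was 4); enqueue [0]
  #10 pop 0: in=⊤ → ⊤ (no change)

Fixpoint:
  val[0] = ⊤
  val[1] = ⊤
  val[2] = ⊤
  val[3] = 2
  val[4] = 6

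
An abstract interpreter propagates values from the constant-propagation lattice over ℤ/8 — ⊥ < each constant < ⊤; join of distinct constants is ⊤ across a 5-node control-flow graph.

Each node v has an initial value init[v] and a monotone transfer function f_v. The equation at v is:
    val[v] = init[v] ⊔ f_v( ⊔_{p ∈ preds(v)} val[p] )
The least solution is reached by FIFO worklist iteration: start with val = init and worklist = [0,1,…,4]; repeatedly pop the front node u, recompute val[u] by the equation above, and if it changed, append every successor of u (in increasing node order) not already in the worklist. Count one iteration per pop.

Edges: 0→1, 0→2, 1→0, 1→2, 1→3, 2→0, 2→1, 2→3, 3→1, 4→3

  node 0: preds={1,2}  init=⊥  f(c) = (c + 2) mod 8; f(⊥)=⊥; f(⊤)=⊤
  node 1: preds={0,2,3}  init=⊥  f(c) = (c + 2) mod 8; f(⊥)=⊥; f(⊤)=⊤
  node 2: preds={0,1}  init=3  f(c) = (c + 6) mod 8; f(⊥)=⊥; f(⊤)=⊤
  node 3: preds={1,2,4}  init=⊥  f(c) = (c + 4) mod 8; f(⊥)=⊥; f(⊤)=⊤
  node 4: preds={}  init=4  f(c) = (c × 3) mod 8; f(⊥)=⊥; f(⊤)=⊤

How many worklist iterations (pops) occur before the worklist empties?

8

Iteration log — 8 steps:
  step 1. node 0  ⊔preds=3  new=5  old=⊥  +wl: 
  step 2. node 1  ⊔preds=⊤  new=⊤  old=⊥  +wl: 0
  step 3. node 2  ⊔preds=⊤  new=⊤  old=3  +wl: 1
  step 4. node 3  ⊔preds=⊤  new=⊤  old=⊥  +wl: 
  step 5. node 4  ⊔preds=⊥  new=4  stable
  step 6. node 0  ⊔preds=⊤  new=⊤  old=5  +wl: 2
  step 7. node 1  ⊔preds=⊤  new=⊤  stable
  step 8. node 2  ⊔preds=⊤  new=⊤  stable

Least fixpoint reached:
  node 0: ⊤
  node 1: ⊤
  node 2: ⊤
  node 3: ⊤
  node 4: 4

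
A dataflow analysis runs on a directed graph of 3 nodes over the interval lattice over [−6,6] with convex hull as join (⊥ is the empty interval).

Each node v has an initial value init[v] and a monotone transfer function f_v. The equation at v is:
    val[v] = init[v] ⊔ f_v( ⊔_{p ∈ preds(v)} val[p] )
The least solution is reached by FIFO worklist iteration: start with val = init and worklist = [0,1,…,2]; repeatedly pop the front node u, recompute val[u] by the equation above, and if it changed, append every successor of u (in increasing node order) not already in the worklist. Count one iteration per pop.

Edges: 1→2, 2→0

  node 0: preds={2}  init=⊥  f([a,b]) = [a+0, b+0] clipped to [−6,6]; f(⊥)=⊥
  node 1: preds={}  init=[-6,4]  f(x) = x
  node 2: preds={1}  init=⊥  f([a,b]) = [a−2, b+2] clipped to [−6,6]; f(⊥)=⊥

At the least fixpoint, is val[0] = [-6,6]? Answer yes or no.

yes

Iteration log — 4 steps:
  step 1. node 0  ⊔preds=⊥  new=⊥  stable
  step 2. node 1  ⊔preds=⊥  new=[-6,4]  stable
  step 3. node 2  ⊔preds=[-6,4]  new=[-6,6]  old=⊥  +wl: 0
  step 4. node 0  ⊔preds=[-6,6]  new=[-6,6]  old=⊥  +wl: 

Least fixpoint reached:
  node 0: [-6,6]
  node 1: [-6,4]
  node 2: [-6,6]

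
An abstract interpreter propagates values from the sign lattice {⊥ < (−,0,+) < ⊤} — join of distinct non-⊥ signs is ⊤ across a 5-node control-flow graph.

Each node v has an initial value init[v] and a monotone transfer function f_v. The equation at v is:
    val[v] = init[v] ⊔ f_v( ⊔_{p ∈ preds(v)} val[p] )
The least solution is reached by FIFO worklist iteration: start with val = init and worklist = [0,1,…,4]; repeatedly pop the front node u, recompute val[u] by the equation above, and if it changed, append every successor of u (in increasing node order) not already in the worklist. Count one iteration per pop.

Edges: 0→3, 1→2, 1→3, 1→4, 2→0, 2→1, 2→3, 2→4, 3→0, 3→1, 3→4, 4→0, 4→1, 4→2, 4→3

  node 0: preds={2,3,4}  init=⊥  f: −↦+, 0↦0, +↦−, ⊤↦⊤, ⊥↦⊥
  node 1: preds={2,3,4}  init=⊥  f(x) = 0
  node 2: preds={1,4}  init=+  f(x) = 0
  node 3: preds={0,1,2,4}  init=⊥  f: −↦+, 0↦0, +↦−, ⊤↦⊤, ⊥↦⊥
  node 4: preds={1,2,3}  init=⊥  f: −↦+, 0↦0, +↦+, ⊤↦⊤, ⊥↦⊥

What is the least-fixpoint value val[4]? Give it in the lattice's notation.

Iteration log — 9 steps:
  step 1. node 0  ⊔preds=+  new=−  old=⊥  +wl: 
  step 2. node 1  ⊔preds=+  new=0  old=⊥  +wl: 
  step 3. node 2  ⊔preds=0  new=⊤  old=+  +wl: 0,1
  step 4. node 3  ⊔preds=⊤  new=⊤  old=⊥  +wl: 
  step 5. node 4  ⊔preds=⊤  new=⊤  old=⊥  +wl: 2,3
  step 6. node 0  ⊔preds=⊤  new=⊤  old=−  +wl: 
  step 7. node 1  ⊔preds=⊤  new=0  stable
  step 8. node 2  ⊔preds=⊤  new=⊤  stable
  step 9. node 3  ⊔preds=⊤  new=⊤  stable

Least fixpoint reached:
  node 0: ⊤
  node 1: 0
  node 2: ⊤
  node 3: ⊤
  node 4: ⊤

⊤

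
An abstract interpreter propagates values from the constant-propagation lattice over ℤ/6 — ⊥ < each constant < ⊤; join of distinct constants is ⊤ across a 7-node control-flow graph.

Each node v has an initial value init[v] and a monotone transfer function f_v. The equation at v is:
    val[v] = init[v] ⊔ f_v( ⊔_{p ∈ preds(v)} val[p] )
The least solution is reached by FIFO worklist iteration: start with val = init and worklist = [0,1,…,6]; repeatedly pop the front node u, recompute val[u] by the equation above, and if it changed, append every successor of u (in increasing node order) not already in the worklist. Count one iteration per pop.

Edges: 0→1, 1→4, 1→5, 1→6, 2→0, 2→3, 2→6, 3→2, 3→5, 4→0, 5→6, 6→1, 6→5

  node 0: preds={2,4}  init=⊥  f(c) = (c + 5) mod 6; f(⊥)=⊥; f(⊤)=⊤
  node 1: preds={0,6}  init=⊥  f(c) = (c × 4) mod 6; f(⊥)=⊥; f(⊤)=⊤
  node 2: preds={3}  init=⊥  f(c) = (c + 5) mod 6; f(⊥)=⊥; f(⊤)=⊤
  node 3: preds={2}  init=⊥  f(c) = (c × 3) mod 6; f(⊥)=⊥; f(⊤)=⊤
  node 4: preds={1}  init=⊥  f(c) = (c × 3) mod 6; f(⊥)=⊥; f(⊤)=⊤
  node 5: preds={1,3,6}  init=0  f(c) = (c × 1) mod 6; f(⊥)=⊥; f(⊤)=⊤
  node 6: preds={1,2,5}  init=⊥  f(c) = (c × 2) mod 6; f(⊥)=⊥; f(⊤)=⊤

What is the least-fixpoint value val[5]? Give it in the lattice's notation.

Iteration log — 19 steps:
  step 1. node 0  ⊔preds=⊥  new=⊥  stable
  step 2. node 1  ⊔preds=⊥  new=⊥  stable
  step 3. node 2  ⊔preds=⊥  new=⊥  stable
  step 4. node 3  ⊔preds=⊥  new=⊥  stable
  step 5. node 4  ⊔preds=⊥  new=⊥  stable
  step 6. node 5  ⊔preds=⊥  new=0  stable
  step 7. node 6  ⊔preds=0  new=0  old=⊥  +wl: 1,5
  step 8. node 1  ⊔preds=0  new=0  old=⊥  +wl: 4,6
  step 9. node 5  ⊔preds=0  new=0  stable
  step 10. node 4  ⊔preds=0  new=0  old=⊥  +wl: 0
  step 11. node 6  ⊔preds=0  new=0  stable
  step 12. node 0  ⊔preds=0  new=5  old=⊥  +wl: 1
  step 13. node 1  ⊔preds=⊤  new=⊤  old=0  +wl: 4,5,6
  step 14. node 4  ⊔preds=⊤  new=⊤  old=0  +wl: 0
  step 15. node 5  ⊔preds=⊤  new=⊤  old=0  +wl: 
  step 16. node 6  ⊔preds=⊤  new=⊤  old=0  +wl: 1,5
  step 17. node 0  ⊔preds=⊤  new=⊤  old=5  +wl: 
  step 18. node 1  ⊔preds=⊤  new=⊤  stable
  step 19. node 5  ⊔preds=⊤  new=⊤  stable

Least fixpoint reached:
  node 0: ⊤
  node 1: ⊤
  node 2: ⊥
  node 3: ⊥
  node 4: ⊤
  node 5: ⊤
  node 6: ⊤

⊤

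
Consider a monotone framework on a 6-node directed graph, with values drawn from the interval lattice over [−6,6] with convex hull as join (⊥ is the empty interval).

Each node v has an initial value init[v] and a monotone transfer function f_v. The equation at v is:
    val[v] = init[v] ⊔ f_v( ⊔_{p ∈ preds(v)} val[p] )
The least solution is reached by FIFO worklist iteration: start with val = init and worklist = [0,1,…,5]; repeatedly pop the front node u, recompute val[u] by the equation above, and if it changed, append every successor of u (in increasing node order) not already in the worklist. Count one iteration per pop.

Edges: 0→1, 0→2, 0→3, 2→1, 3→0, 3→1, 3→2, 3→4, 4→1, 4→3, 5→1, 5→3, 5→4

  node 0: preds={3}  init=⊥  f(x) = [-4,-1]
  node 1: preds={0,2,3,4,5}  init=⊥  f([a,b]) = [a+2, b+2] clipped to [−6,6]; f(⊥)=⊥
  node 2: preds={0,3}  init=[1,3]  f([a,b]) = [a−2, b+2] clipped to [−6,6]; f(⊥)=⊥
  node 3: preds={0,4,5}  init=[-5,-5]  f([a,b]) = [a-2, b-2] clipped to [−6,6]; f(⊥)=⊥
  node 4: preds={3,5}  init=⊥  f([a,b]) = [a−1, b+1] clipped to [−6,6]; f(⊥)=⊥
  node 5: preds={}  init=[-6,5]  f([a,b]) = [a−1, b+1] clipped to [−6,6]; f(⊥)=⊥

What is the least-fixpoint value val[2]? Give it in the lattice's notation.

[-6,6]

Iteration log — 15 steps:
  step 1. node 0  ⊔preds=[-5,-5]  new=[-4,-1]  old=⊥  +wl: 
  step 2. node 1  ⊔preds=[-6,5]  new=[-4,6]  old=⊥  +wl: 
  step 3. node 2  ⊔preds=[-5,-1]  new=[-6,3]  old=[1,3]  +wl: 1
  step 4. node 3  ⊔preds=[-6,5]  new=[-6,3]  old=[-5,-5]  +wl: 0,2
  step 5. node 4  ⊔preds=[-6,5]  new=[-6,6]  old=⊥  +wl: 3
  step 6. node 5  ⊔preds=⊥  new=[-6,5]  stable
  step 7. node 1  ⊔preds=[-6,6]  new=[-4,6]  stable
  step 8. node 0  ⊔preds=[-6,3]  new=[-4,-1]  stable
  step 9. node 2  ⊔preds=[-6,3]  new=[-6,5]  old=[-6,3]  +wl: 1
  step 10. node 3  ⊔preds=[-6,6]  new=[-6,4]  old=[-6,3]  +wl: 0,2,4
  step 11. node 1  ⊔preds=[-6,6]  new=[-4,6]  stable
  step 12. node 0  ⊔preds=[-6,4]  new=[-4,-1]  stable
  step 13. node 2  ⊔preds=[-6,4]  new=[-6,6]  old=[-6,5]  +wl: 1
  step 14. node 4  ⊔preds=[-6,5]  new=[-6,6]  stable
  step 15. node 1  ⊔preds=[-6,6]  new=[-4,6]  stable

Least fixpoint reached:
  node 0: [-4,-1]
  node 1: [-4,6]
  node 2: [-6,6]
  node 3: [-6,4]
  node 4: [-6,6]
  node 5: [-6,5]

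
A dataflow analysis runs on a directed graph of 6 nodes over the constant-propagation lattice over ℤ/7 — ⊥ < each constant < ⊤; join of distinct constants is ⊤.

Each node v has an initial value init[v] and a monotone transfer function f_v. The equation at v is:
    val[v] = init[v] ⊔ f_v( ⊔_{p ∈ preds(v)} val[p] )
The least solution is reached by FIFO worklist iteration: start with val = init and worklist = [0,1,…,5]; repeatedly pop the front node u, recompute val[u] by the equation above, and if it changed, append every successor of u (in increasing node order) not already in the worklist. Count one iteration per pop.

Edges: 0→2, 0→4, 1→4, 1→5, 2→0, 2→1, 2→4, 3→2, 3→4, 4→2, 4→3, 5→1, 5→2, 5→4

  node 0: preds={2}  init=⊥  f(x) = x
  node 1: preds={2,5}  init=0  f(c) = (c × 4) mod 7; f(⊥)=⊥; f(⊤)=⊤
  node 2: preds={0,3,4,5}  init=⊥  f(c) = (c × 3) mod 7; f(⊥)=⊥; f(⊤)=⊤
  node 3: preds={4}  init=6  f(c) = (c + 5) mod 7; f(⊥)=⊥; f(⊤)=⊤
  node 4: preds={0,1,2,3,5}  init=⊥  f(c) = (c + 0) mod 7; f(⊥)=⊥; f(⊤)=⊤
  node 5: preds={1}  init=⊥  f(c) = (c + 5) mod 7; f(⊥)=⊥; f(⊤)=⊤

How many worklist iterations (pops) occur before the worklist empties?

16

Worklist (16 pops):
  #1 pop 0: in=⊥ → ⊥ (no change)
  #2 pop 1: in=⊥ → 0 (no change)
  #3 pop 2: in=6 → 4 (was ⊥); enqueue [0,1]
  #4 pop 3: in=⊥ → 6 (no change)
  #5 pop 4: in=⊤ → ⊤ (was ⊥); enqueue [2,3]
  #6 pop 5: in=0 → 5 (was ⊥); enqueue [4]
  #7 pop 0: in=4 → 4 (was ⊥); enqueue []
  #8 pop 1: in=⊤ → ⊤ (was 0); enqueue [5]
  #9 pop 2: in=⊤ → ⊤ (was 4); enqueue [0,1]
  #10 pop 3: in=⊤ → ⊤ (was 6); enqueue [2]
  #11 pop 4: in=⊤ → ⊤ (no change)
  #12 pop 5: in=⊤ → ⊤ (was 5); enqueue [4]
  #13 pop 0: in=⊤ → ⊤ (was 4); enqueue []
  #14 pop 1: in=⊤ → ⊤ (no change)
  #15 pop 2: in=⊤ → ⊤ (no change)
  #16 pop 4: in=⊤ → ⊤ (no change)

Fixpoint:
  val[0] = ⊤
  val[1] = ⊤
  val[2] = ⊤
  val[3] = ⊤
  val[4] = ⊤
  val[5] = ⊤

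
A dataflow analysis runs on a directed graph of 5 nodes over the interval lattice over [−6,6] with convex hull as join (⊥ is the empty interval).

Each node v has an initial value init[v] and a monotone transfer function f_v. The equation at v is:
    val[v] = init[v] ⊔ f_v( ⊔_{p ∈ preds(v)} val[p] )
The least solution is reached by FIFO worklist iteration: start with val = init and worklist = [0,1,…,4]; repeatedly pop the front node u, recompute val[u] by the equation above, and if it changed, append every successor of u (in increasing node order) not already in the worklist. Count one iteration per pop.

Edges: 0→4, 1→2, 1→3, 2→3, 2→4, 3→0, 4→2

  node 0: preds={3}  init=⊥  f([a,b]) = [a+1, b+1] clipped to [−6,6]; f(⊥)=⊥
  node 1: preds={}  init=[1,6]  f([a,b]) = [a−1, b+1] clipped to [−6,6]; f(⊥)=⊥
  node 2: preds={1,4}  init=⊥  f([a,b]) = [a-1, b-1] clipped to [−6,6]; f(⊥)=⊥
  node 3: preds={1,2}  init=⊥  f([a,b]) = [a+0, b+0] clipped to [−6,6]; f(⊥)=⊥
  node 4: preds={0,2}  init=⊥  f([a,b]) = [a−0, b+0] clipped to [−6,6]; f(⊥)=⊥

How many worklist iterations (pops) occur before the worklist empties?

32

Iteration log — 32 steps:
  step 1. node 0  ⊔preds=⊥  new=⊥  stable
  step 2. node 1  ⊔preds=⊥  new=[1,6]  stable
  step 3. node 2  ⊔preds=[1,6]  new=[0,5]  old=⊥  +wl: 
  step 4. node 3  ⊔preds=[0,6]  new=[0,6]  old=⊥  +wl: 0
  step 5. node 4  ⊔preds=[0,5]  new=[0,5]  old=⊥  +wl: 2
  step 6. node 0  ⊔preds=[0,6]  new=[1,6]  old=⊥  +wl: 4
  step 7. node 2  ⊔preds=[0,6]  new=[-1,5]  old=[0,5]  +wl: 3
  step 8. node 4  ⊔preds=[-1,6]  new=[-1,6]  old=[0,5]  +wl: 2
  step 9. node 3  ⊔preds=[-1,6]  new=[-1,6]  old=[0,6]  +wl: 0
  step 10. node 2  ⊔preds=[-1,6]  new=[-2,5]  old=[-1,5]  +wl: 3,4
  step 11. node 0  ⊔preds=[-1,6]  new=[0,6]  old=[1,6]  +wl: 
  step 12. node 3  ⊔preds=[-2,6]  new=[-2,6]  old=[-1,6]  +wl: 0
  step 13. node 4  ⊔preds=[-2,6]  new=[-2,6]  old=[-1,6]  +wl: 2
  step 14. node 0  ⊔preds=[-2,6]  new=[-1,6]  old=[0,6]  +wl: 4
  step 15. node 2  ⊔preds=[-2,6]  new=[-3,5]  old=[-2,5]  +wl: 3
  step 16. node 4  ⊔preds=[-3,6]  new=[-3,6]  old=[-2,6]  +wl: 2
  step 17. node 3  ⊔preds=[-3,6]  new=[-3,6]  old=[-2,6]  +wl: 0
  step 18. node 2  ⊔preds=[-3,6]  new=[-4,5]  old=[-3,5]  +wl: 3,4
  step 19. node 0  ⊔preds=[-3,6]  new=[-2,6]  old=[-1,6]  +wl: 
  step 20. node 3  ⊔preds=[-4,6]  new=[-4,6]  old=[-3,6]  +wl: 0
  step 21. node 4  ⊔preds=[-4,6]  new=[-4,6]  old=[-3,6]  +wl: 2
  step 22. node 0  ⊔preds=[-4,6]  new=[-3,6]  old=[-2,6]  +wl: 4
  step 23. node 2  ⊔preds=[-4,6]  new=[-5,5]  old=[-4,5]  +wl: 3
  step 24. node 4  ⊔preds=[-5,6]  new=[-5,6]  old=[-4,6]  +wl: 2
  step 25. node 3  ⊔preds=[-5,6]  new=[-5,6]  old=[-4,6]  +wl: 0
  step 26. node 2  ⊔preds=[-5,6]  new=[-6,5]  old=[-5,5]  +wl: 3,4
  step 27. node 0  ⊔preds=[-5,6]  new=[-4,6]  old=[-3,6]  +wl: 
  step 28. node 3  ⊔preds=[-6,6]  new=[-6,6]  old=[-5,6]  +wl: 0
  step 29. node 4  ⊔preds=[-6,6]  new=[-6,6]  old=[-5,6]  +wl: 2
  step 30. node 0  ⊔preds=[-6,6]  new=[-5,6]  old=[-4,6]  +wl: 4
  step 31. node 2  ⊔preds=[-6,6]  new=[-6,5]  stable
  step 32. node 4  ⊔preds=[-6,6]  new=[-6,6]  stable

Least fixpoint reached:
  node 0: [-5,6]
  node 1: [1,6]
  node 2: [-6,5]
  node 3: [-6,6]
  node 4: [-6,6]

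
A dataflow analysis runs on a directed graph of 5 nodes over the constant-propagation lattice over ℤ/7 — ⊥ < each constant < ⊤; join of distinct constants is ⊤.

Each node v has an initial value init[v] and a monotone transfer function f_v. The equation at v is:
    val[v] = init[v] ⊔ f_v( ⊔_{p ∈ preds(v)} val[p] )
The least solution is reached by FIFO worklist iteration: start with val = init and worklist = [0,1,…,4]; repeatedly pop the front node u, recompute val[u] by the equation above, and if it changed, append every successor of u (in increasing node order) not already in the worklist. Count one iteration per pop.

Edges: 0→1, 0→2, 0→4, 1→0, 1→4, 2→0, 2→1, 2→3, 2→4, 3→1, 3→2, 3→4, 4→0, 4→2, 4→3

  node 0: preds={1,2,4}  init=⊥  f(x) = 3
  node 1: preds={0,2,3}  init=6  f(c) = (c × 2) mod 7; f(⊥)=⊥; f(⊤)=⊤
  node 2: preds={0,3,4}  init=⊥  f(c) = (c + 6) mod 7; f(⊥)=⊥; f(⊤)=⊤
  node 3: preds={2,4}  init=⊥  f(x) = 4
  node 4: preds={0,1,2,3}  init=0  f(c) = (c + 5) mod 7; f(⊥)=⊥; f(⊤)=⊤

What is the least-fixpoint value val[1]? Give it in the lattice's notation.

Worklist (11 pops):
  #1 pop 0: in=⊤ → 3 (was ⊥); enqueue []
  #2 pop 1: in=3 → 6 (no change)
  #3 pop 2: in=⊤ → ⊤ (was ⊥); enqueue [0,1]
  #4 pop 3: in=⊤ → 4 (was ⊥); enqueue [2]
  #5 pop 4: in=⊤ → ⊤ (was 0); enqueue [3]
  #6 pop 0: in=⊤ → 3 (no change)
  #7 pop 1: in=⊤ → ⊤ (was 6); enqueue [0,4]
  #8 pop 2: in=⊤ → ⊤ (no change)
  #9 pop 3: in=⊤ → 4 (no change)
  #10 pop 0: in=⊤ → 3 (no change)
  #11 pop 4: in=⊤ → ⊤ (no change)

Fixpoint:
  val[0] = 3
  val[1] = ⊤
  val[2] = ⊤
  val[3] = 4
  val[4] = ⊤

⊤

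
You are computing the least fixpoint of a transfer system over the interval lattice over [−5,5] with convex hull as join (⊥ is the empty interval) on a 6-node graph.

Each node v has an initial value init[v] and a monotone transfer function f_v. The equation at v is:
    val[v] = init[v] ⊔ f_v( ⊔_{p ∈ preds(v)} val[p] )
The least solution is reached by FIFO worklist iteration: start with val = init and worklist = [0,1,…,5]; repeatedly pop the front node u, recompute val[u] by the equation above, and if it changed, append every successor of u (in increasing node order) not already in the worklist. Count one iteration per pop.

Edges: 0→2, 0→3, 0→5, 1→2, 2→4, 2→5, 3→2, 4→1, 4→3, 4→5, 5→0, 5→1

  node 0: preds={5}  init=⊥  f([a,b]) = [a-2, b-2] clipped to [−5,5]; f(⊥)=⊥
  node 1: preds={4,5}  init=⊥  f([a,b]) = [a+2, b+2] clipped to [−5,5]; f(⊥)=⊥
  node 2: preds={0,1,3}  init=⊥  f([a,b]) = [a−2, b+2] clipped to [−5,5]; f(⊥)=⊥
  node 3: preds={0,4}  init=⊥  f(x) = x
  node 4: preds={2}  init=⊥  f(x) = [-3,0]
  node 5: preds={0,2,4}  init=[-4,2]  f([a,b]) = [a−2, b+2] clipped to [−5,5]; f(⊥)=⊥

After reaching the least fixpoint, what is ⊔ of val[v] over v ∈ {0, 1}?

Worklist (14 pops):
  #1 pop 0: in=[-4,2] → [-5,0] (was ⊥); enqueue []
  #2 pop 1: in=[-4,2] → [-2,4] (was ⊥); enqueue []
  #3 pop 2: in=[-5,4] → [-5,5] (was ⊥); enqueue []
  #4 pop 3: in=[-5,0] → [-5,0] (was ⊥); enqueue [2]
  #5 pop 4: in=[-5,5] → [-3,0] (was ⊥); enqueue [1,3]
  #6 pop 5: in=[-5,5] → [-5,5] (was [-4,2]); enqueue [0]
  #7 pop 2: in=[-5,4] → [-5,5] (no change)
  #8 pop 1: in=[-5,5] → [-3,5] (was [-2,4]); enqueue [2]
  #9 pop 3: in=[-5,0] → [-5,0] (no change)
  #10 pop 0: in=[-5,5] → [-5,3] (was [-5,0]); enqueue [3,5]
  #11 pop 2: in=[-5,5] → [-5,5] (no change)
  #12 pop 3: in=[-5,3] → [-5,3] (was [-5,0]); enqueue [2]
  #13 pop 5: in=[-5,5] → [-5,5] (no change)
  #14 pop 2: in=[-5,5] → [-5,5] (no change)

Fixpoint:
  val[0] = [-5,3]
  val[1] = [-3,5]
  val[2] = [-5,5]
  val[3] = [-5,3]
  val[4] = [-3,0]
  val[5] = [-5,5]

[-5,5]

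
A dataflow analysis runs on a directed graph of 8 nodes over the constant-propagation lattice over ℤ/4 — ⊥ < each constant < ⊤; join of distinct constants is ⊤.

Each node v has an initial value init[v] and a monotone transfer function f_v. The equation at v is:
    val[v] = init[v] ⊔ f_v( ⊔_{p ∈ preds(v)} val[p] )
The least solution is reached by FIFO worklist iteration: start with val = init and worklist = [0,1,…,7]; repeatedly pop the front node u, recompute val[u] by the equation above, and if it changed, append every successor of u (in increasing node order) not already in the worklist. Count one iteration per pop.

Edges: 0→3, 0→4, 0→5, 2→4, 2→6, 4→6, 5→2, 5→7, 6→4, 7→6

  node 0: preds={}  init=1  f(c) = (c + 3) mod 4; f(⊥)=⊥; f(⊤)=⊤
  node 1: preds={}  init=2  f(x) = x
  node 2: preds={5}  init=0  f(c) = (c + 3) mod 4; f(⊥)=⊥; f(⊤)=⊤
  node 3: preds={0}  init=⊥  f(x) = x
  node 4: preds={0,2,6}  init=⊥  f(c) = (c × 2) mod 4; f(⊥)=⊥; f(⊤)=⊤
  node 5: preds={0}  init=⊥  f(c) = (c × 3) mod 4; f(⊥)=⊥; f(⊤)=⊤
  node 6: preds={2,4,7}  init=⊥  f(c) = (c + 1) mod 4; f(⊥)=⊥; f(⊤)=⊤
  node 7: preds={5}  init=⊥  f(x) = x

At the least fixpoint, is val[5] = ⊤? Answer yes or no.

no

Iteration log — 11 steps:
  step 1. node 0  ⊔preds=⊥  new=1  stable
  step 2. node 1  ⊔preds=⊥  new=2  stable
  step 3. node 2  ⊔preds=⊥  new=0  stable
  step 4. node 3  ⊔preds=1  new=1  old=⊥  +wl: 
  step 5. node 4  ⊔preds=⊤  new=⊤  old=⊥  +wl: 
  step 6. node 5  ⊔preds=1  new=3  old=⊥  +wl: 2
  step 7. node 6  ⊔preds=⊤  new=⊤  old=⊥  +wl: 4
  step 8. node 7  ⊔preds=3  new=3  old=⊥  +wl: 6
  step 9. node 2  ⊔preds=3  new=⊤  old=0  +wl: 
  step 10. node 4  ⊔preds=⊤  new=⊤  stable
  step 11. node 6  ⊔preds=⊤  new=⊤  stable

Least fixpoint reached:
  node 0: 1
  node 1: 2
  node 2: ⊤
  node 3: 1
  node 4: ⊤
  node 5: 3
  node 6: ⊤
  node 7: 3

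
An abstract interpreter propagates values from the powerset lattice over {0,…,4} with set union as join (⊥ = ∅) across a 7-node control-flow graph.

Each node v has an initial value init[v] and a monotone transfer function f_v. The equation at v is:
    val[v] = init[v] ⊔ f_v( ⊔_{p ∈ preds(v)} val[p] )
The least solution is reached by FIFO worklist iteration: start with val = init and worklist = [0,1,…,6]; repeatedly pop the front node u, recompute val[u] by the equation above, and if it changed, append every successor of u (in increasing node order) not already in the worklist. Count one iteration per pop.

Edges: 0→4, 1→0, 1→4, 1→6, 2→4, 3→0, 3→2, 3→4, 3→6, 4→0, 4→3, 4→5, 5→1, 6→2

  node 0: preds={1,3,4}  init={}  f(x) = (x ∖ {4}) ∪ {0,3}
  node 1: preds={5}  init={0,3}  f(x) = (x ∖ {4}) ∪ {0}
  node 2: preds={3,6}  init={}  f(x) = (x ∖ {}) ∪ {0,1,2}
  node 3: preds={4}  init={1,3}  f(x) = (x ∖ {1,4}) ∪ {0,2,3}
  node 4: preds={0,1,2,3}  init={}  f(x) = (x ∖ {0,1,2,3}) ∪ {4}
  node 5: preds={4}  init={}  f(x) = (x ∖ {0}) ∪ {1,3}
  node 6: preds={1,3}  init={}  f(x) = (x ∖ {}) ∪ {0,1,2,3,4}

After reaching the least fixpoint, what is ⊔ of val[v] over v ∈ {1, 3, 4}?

Worklist (14 pops):
  #1 pop 0: in={0,1,3} → {0,1,3} (was {}); enqueue []
  #2 pop 1: in={} → {0,3} (no change)
  #3 pop 2: in={1,3} → {0,1,2,3} (was {}); enqueue []
  #4 pop 3: in={} → {0,1,2,3} (was {1,3}); enqueue [0,2]
  #5 pop 4: in={0,1,2,3} → {4} (was {}); enqueue [3]
  #6 pop 5: in={4} → {1,3,4} (was {}); enqueue [1]
  #7 pop 6: in={0,1,2,3} → {0,1,2,3,4} (was {}); enqueue []
  #8 pop 0: in={0,1,2,3,4} → {0,1,2,3} (was {0,1,3}); enqueue [4]
  #9 pop 2: in={0,1,2,3,4} → {0,1,2,3,4} (was {0,1,2,3}); enqueue []
  #10 pop 3: in={4} → {0,1,2,3} (no change)
  #11 pop 1: in={1,3,4} → {0,1,3} (was {0,3}); enqueue [0,6]
  #12 pop 4: in={0,1,2,3,4} → {4} (no change)
  #13 pop 0: in={0,1,2,3,4} → {0,1,2,3} (no change)
  #14 pop 6: in={0,1,2,3} → {0,1,2,3,4} (no change)

Fixpoint:
  val[0] = {0,1,2,3}
  val[1] = {0,1,3}
  val[2] = {0,1,2,3,4}
  val[3] = {0,1,2,3}
  val[4] = {4}
  val[5] = {1,3,4}
  val[6] = {0,1,2,3,4}

{0,1,2,3,4}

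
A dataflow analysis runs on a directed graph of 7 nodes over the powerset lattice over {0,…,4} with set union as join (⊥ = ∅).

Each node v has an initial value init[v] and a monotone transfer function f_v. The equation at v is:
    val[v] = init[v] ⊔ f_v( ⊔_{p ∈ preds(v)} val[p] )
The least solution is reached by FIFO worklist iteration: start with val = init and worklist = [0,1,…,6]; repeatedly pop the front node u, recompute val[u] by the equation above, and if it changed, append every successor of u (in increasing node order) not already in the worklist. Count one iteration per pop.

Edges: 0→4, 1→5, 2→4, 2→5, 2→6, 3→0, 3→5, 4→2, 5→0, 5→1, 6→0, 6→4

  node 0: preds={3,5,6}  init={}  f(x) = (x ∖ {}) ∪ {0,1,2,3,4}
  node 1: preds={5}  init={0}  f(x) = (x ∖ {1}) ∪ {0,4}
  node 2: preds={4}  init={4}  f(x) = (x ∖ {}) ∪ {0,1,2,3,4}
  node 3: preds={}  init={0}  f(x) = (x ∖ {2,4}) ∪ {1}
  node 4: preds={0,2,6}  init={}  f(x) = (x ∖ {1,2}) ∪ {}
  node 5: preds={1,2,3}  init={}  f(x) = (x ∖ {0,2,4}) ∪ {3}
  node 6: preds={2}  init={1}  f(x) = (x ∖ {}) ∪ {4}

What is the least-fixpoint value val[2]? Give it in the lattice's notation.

Trace (12 dequeues):
  [1] u=0 | in {0,1} | out {0,1,2,3,4} | prev {} | push {}
  [2] u=1 | in {} | out {0,4} | prev {0} | push {}
  [3] u=2 | in {} | out {0,1,2,3,4} | prev {4} | push {}
  [4] u=3 | in {} | out {0,1} | prev {0} | push {0}
  [5] u=4 | in {0,1,2,3,4} | out {0,3,4} | prev {} | push {2}
  [6] u=5 | in {0,1,2,3,4} | out {1,3} | prev {} | push {1}
  [7] u=6 | in {0,1,2,3,4} | out {0,1,2,3,4} | prev {1} | push {4}
  [8] u=0 | in {0,1,2,3,4} | out {0,1,2,3,4} | ==
  [9] u=2 | in {0,3,4} | out {0,1,2,3,4} | ==
  [10] u=1 | in {1,3} | out {0,3,4} | prev {0,4} | push {5}
  [11] u=4 | in {0,1,2,3,4} | out {0,3,4} | ==
  [12] u=5 | in {0,1,2,3,4} | out {1,3} | ==

Converged values:
  [0] {0,1,2,3,4}
  [1] {0,3,4}
  [2] {0,1,2,3,4}
  [3] {0,1}
  [4] {0,3,4}
  [5] {1,3}
  [6] {0,1,2,3,4}

{0,1,2,3,4}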